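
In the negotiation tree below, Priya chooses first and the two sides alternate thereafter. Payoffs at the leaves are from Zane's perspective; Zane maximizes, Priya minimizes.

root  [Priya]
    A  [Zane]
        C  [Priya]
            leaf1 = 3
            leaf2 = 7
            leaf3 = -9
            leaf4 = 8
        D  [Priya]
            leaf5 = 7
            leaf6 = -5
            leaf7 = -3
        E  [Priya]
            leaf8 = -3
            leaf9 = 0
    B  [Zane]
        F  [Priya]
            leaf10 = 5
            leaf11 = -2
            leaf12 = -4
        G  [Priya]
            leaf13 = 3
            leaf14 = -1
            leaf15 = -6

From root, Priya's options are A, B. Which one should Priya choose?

B

C (Priya): min(3, 7, -9, 8) = -9
D (Priya): min(7, -5, -3) = -5
E (Priya): min(-3, 0) = -3
A (Zane): max(-9, -5, -3) = -3
F (Priya): min(5, -2, -4) = -4
G (Priya): min(3, -1, -6) = -6
B (Zane): max(-4, -6) = -4
root (Priya): min(-3, -4) = -4
Priya at root wants the lowest of {A=-3, B=-4}, so chooses B.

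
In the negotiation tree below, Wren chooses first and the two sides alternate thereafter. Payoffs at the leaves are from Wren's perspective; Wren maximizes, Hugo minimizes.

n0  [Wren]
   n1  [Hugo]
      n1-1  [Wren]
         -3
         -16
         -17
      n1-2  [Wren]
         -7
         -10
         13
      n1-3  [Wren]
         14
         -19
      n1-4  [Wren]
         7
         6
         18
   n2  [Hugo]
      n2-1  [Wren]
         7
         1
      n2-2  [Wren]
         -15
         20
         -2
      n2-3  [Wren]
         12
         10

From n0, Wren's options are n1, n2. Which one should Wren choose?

n1-1 (Wren): max(-3, -16, -17) = -3
n1-2 (Wren): max(-7, -10, 13) = 13
n1-3 (Wren): max(14, -19) = 14
n1-4 (Wren): max(7, 6, 18) = 18
n1 (Hugo): min(-3, 13, 14, 18) = -3
n2-1 (Wren): max(7, 1) = 7
n2-2 (Wren): max(-15, 20, -2) = 20
n2-3 (Wren): max(12, 10) = 12
n2 (Hugo): min(7, 20, 12) = 7
n0 (Wren): max(-3, 7) = 7
Wren at n0 wants the highest of {n1=-3, n2=7}, so chooses n2.

n2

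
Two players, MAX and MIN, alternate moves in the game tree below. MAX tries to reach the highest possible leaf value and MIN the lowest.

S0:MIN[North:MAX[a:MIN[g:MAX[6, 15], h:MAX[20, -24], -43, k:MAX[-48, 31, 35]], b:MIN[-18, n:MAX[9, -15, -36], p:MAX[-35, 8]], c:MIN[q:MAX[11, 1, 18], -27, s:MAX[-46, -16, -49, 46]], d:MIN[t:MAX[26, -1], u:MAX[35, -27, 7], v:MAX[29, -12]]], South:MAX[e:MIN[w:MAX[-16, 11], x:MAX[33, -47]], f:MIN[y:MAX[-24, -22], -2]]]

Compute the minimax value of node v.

v (MAX): max(29, -12) = 29

29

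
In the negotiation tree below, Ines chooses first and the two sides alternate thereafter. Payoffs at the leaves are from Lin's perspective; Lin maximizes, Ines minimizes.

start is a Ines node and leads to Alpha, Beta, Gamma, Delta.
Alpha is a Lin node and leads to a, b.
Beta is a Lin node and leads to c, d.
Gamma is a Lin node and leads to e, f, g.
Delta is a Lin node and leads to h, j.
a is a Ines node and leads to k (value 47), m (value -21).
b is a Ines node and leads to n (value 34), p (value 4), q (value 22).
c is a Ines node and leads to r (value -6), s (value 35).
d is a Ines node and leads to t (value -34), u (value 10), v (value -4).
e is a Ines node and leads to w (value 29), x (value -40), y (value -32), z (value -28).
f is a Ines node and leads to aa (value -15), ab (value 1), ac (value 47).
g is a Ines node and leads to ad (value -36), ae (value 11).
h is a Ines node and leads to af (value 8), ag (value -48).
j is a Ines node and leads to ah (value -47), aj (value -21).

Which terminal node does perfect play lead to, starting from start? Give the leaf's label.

ah

a (Ines): min(47, -21) = -21
b (Ines): min(34, 4, 22) = 4
Alpha (Lin): max(-21, 4) = 4
c (Ines): min(-6, 35) = -6
d (Ines): min(-34, 10, -4) = -34
Beta (Lin): max(-6, -34) = -6
e (Ines): min(29, -40, -32, -28) = -40
f (Ines): min(-15, 1, 47) = -15
g (Ines): min(-36, 11) = -36
Gamma (Lin): max(-40, -15, -36) = -15
h (Ines): min(8, -48) = -48
j (Ines): min(-47, -21) = -47
Delta (Lin): max(-48, -47) = -47
start (Ines): min(4, -6, -15, -47) = -47
At start, Ines picks Delta (lowest: -47).
At Delta, Lin picks j (highest: -47).
At j, Ines picks ah (lowest: -47).
Terminal value -47.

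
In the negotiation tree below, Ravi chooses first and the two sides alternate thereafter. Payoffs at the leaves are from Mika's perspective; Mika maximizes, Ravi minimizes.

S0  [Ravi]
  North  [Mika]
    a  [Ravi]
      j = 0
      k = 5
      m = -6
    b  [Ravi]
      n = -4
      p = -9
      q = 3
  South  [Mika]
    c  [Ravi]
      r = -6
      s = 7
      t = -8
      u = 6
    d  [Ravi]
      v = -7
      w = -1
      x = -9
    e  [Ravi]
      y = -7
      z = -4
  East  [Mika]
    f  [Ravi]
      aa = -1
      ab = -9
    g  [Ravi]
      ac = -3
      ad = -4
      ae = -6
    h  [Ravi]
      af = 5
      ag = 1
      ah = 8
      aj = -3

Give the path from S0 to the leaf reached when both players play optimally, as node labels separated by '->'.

S0 -> South -> e -> y

a (Ravi): min(0, 5, -6) = -6
b (Ravi): min(-4, -9, 3) = -9
North (Mika): max(-6, -9) = -6
c (Ravi): min(-6, 7, -8, 6) = -8
d (Ravi): min(-7, -1, -9) = -9
e (Ravi): min(-7, -4) = -7
South (Mika): max(-8, -9, -7) = -7
f (Ravi): min(-1, -9) = -9
g (Ravi): min(-3, -4, -6) = -6
h (Ravi): min(5, 1, 8, -3) = -3
East (Mika): max(-9, -6, -3) = -3
S0 (Ravi): min(-6, -7, -3) = -7
At S0, Ravi picks South (lowest: -7).
At South, Mika picks e (highest: -7).
At e, Ravi picks y (lowest: -7).
Terminal value -7.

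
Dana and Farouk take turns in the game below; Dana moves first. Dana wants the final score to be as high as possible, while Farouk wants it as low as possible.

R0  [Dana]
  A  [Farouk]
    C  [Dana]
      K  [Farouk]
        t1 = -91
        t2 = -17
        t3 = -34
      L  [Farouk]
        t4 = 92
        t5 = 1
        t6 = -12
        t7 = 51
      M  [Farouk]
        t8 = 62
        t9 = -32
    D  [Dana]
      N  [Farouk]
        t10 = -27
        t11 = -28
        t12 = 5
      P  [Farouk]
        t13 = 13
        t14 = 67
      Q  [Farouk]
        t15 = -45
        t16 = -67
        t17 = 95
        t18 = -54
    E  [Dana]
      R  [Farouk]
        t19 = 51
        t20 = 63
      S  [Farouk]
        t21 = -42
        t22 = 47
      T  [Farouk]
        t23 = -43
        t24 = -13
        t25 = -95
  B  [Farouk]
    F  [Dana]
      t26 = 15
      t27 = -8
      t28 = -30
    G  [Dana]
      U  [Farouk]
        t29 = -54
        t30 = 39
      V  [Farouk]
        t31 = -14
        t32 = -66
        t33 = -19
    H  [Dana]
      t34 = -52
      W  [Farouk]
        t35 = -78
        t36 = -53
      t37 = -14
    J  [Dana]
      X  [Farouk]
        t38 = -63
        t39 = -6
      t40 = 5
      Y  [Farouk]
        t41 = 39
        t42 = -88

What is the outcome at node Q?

Q (Farouk): min(-45, -67, 95, -54) = -67

-67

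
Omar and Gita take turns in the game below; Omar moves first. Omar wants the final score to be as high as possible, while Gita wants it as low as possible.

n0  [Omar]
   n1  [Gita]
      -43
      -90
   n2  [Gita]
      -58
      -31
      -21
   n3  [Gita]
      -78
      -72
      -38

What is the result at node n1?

-90

n1 (Gita): min(-43, -90) = -90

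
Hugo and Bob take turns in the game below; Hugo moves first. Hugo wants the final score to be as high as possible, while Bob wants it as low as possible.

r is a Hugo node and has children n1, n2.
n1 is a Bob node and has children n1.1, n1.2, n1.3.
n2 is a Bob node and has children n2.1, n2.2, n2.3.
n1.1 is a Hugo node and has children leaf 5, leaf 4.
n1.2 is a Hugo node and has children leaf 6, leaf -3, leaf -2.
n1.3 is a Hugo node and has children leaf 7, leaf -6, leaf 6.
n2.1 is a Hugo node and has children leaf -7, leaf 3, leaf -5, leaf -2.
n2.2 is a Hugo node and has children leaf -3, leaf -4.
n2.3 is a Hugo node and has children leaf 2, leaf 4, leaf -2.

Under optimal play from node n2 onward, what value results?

n2.1 (Hugo): max(-7, 3, -5, -2) = 3
n2.2 (Hugo): max(-3, -4) = -3
n2.3 (Hugo): max(2, 4, -2) = 4
n2 (Bob): min(3, -3, 4) = -3

-3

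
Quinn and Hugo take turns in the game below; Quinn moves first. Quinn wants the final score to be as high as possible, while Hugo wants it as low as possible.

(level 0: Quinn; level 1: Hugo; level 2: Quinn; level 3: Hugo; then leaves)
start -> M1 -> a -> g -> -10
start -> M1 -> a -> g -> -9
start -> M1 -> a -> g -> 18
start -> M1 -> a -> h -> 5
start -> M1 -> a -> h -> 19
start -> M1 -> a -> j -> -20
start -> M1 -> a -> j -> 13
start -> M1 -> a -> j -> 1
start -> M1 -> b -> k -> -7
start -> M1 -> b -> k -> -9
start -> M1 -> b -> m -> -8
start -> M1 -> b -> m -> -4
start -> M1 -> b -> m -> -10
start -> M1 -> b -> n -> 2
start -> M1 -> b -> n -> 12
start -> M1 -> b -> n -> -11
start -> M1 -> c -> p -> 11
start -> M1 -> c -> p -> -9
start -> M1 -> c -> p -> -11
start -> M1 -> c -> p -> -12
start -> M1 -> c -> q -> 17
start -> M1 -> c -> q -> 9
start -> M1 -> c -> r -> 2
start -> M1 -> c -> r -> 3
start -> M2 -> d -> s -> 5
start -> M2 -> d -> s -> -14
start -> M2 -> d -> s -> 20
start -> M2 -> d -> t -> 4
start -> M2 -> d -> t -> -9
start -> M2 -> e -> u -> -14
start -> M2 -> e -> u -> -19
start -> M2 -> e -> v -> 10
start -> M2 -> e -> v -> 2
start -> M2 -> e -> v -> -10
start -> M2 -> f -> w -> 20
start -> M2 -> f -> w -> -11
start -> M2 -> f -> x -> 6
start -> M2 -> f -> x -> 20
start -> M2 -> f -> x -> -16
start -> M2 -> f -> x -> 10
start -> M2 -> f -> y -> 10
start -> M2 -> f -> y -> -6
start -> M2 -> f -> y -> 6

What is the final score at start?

g (Hugo): min(-10, -9, 18) = -10
h (Hugo): min(5, 19) = 5
j (Hugo): min(-20, 13, 1) = -20
a (Quinn): max(-10, 5, -20) = 5
k (Hugo): min(-7, -9) = -9
m (Hugo): min(-8, -4, -10) = -10
n (Hugo): min(2, 12, -11) = -11
b (Quinn): max(-9, -10, -11) = -9
p (Hugo): min(11, -9, -11, -12) = -12
q (Hugo): min(17, 9) = 9
r (Hugo): min(2, 3) = 2
c (Quinn): max(-12, 9, 2) = 9
M1 (Hugo): min(5, -9, 9) = -9
s (Hugo): min(5, -14, 20) = -14
t (Hugo): min(4, -9) = -9
d (Quinn): max(-14, -9) = -9
u (Hugo): min(-14, -19) = -19
v (Hugo): min(10, 2, -10) = -10
e (Quinn): max(-19, -10) = -10
w (Hugo): min(20, -11) = -11
x (Hugo): min(6, 20, -16, 10) = -16
y (Hugo): min(10, -6, 6) = -6
f (Quinn): max(-11, -16, -6) = -6
M2 (Hugo): min(-9, -10, -6) = -10
start (Quinn): max(-9, -10) = -9

-9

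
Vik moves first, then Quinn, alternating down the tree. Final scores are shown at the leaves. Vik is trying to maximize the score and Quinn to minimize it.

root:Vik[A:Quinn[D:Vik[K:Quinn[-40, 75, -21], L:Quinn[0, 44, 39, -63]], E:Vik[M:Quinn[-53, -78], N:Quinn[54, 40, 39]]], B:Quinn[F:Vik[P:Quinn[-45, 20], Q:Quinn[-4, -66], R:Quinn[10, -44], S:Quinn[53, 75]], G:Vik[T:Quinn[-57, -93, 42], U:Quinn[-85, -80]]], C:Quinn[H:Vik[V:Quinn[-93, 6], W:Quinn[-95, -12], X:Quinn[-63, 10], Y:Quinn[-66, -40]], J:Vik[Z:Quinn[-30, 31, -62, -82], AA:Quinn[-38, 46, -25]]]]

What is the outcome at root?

K (Quinn): min(-40, 75, -21) = -40
L (Quinn): min(0, 44, 39, -63) = -63
D (Vik): max(-40, -63) = -40
M (Quinn): min(-53, -78) = -78
N (Quinn): min(54, 40, 39) = 39
E (Vik): max(-78, 39) = 39
A (Quinn): min(-40, 39) = -40
P (Quinn): min(-45, 20) = -45
Q (Quinn): min(-4, -66) = -66
R (Quinn): min(10, -44) = -44
S (Quinn): min(53, 75) = 53
F (Vik): max(-45, -66, -44, 53) = 53
T (Quinn): min(-57, -93, 42) = -93
U (Quinn): min(-85, -80) = -85
G (Vik): max(-93, -85) = -85
B (Quinn): min(53, -85) = -85
V (Quinn): min(-93, 6) = -93
W (Quinn): min(-95, -12) = -95
X (Quinn): min(-63, 10) = -63
Y (Quinn): min(-66, -40) = -66
H (Vik): max(-93, -95, -63, -66) = -63
Z (Quinn): min(-30, 31, -62, -82) = -82
AA (Quinn): min(-38, 46, -25) = -38
J (Vik): max(-82, -38) = -38
C (Quinn): min(-63, -38) = -63
root (Vik): max(-40, -85, -63) = -40

-40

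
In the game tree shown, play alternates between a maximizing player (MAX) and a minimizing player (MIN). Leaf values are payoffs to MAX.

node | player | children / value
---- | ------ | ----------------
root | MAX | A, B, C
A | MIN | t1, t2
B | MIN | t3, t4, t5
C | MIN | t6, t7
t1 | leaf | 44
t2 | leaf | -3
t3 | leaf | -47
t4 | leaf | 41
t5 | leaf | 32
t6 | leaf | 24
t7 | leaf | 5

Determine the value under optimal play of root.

5

A (MIN): min(44, -3) = -3
B (MIN): min(-47, 41, 32) = -47
C (MIN): min(24, 5) = 5
root (MAX): max(-3, -47, 5) = 5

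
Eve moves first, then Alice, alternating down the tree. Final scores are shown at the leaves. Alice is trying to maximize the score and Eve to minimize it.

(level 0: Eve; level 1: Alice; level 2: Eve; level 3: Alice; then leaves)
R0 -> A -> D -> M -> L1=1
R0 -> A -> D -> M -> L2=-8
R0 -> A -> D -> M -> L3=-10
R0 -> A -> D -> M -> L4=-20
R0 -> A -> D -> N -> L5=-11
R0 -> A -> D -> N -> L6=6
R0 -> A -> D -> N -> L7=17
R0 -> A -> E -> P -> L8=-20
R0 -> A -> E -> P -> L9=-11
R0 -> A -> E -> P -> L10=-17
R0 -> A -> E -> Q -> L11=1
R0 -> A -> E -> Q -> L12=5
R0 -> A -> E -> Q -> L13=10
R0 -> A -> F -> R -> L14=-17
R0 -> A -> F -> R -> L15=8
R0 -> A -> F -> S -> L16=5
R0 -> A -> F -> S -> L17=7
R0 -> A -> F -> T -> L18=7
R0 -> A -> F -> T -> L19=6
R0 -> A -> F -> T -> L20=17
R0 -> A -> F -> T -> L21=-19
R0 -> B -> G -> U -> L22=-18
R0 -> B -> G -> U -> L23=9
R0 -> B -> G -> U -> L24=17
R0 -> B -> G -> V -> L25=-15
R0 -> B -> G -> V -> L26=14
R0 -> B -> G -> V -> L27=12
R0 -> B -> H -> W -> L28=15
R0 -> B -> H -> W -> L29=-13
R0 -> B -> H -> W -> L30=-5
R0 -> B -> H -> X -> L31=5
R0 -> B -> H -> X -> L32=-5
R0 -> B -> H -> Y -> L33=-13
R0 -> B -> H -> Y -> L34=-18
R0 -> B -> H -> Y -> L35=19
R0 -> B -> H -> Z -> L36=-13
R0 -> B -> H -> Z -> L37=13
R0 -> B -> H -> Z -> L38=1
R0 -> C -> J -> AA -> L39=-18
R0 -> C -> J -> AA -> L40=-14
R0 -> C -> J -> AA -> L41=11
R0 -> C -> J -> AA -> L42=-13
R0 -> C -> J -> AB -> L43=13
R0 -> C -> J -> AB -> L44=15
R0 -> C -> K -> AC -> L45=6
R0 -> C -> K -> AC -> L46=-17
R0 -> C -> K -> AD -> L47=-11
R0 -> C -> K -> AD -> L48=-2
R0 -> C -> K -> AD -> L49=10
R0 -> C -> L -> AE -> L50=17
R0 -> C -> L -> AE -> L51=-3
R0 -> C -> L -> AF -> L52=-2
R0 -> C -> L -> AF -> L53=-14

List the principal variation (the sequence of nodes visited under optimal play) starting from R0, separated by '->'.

M (Alice): max(1, -8, -10, -20) = 1
N (Alice): max(-11, 6, 17) = 17
D (Eve): min(1, 17) = 1
P (Alice): max(-20, -11, -17) = -11
Q (Alice): max(1, 5, 10) = 10
E (Eve): min(-11, 10) = -11
R (Alice): max(-17, 8) = 8
S (Alice): max(5, 7) = 7
T (Alice): max(7, 6, 17, -19) = 17
F (Eve): min(8, 7, 17) = 7
A (Alice): max(1, -11, 7) = 7
U (Alice): max(-18, 9, 17) = 17
V (Alice): max(-15, 14, 12) = 14
G (Eve): min(17, 14) = 14
W (Alice): max(15, -13, -5) = 15
X (Alice): max(5, -5) = 5
Y (Alice): max(-13, -18, 19) = 19
Z (Alice): max(-13, 13, 1) = 13
H (Eve): min(15, 5, 19, 13) = 5
B (Alice): max(14, 5) = 14
AA (Alice): max(-18, -14, 11, -13) = 11
AB (Alice): max(13, 15) = 15
J (Eve): min(11, 15) = 11
AC (Alice): max(6, -17) = 6
AD (Alice): max(-11, -2, 10) = 10
K (Eve): min(6, 10) = 6
AE (Alice): max(17, -3) = 17
AF (Alice): max(-2, -14) = -2
L (Eve): min(17, -2) = -2
C (Alice): max(11, 6, -2) = 11
R0 (Eve): min(7, 14, 11) = 7
At R0, Eve picks A (lowest: 7).
At A, Alice picks F (highest: 7).
At F, Eve picks S (lowest: 7).
At S, Alice picks L17 (highest: 7).
Terminal value 7.

R0 -> A -> F -> S -> L17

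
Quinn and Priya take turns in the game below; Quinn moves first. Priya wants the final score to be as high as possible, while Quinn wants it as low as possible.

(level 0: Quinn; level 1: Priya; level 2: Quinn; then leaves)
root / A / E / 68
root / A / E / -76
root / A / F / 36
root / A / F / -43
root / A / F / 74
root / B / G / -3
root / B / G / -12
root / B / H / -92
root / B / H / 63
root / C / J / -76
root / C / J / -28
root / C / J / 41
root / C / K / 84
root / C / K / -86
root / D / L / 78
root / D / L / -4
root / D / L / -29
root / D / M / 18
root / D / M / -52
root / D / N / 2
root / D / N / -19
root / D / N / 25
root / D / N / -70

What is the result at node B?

G (Quinn): min(-3, -12) = -12
H (Quinn): min(-92, 63) = -92
B (Priya): max(-12, -92) = -12

-12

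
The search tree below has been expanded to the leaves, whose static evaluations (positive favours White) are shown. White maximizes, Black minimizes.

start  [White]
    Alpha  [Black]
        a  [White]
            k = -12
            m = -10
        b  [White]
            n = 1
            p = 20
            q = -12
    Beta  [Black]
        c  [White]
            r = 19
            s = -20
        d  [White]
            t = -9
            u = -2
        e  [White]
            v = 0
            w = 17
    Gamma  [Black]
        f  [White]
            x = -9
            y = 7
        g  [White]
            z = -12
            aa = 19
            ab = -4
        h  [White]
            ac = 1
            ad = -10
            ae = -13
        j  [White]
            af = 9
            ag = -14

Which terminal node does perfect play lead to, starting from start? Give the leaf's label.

ac

a (White): max(-12, -10) = -10
b (White): max(1, 20, -12) = 20
Alpha (Black): min(-10, 20) = -10
c (White): max(19, -20) = 19
d (White): max(-9, -2) = -2
e (White): max(0, 17) = 17
Beta (Black): min(19, -2, 17) = -2
f (White): max(-9, 7) = 7
g (White): max(-12, 19, -4) = 19
h (White): max(1, -10, -13) = 1
j (White): max(9, -14) = 9
Gamma (Black): min(7, 19, 1, 9) = 1
start (White): max(-10, -2, 1) = 1
At start, White picks Gamma (highest: 1).
At Gamma, Black picks h (lowest: 1).
At h, White picks ac (highest: 1).
Terminal value 1.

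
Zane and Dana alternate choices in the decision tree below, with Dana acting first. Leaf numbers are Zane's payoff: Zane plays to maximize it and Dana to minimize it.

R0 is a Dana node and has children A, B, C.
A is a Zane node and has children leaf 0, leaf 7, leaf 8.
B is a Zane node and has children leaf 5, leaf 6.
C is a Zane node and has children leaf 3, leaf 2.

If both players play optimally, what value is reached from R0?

3

A (Zane): max(0, 7, 8) = 8
B (Zane): max(5, 6) = 6
C (Zane): max(3, 2) = 3
R0 (Dana): min(8, 6, 3) = 3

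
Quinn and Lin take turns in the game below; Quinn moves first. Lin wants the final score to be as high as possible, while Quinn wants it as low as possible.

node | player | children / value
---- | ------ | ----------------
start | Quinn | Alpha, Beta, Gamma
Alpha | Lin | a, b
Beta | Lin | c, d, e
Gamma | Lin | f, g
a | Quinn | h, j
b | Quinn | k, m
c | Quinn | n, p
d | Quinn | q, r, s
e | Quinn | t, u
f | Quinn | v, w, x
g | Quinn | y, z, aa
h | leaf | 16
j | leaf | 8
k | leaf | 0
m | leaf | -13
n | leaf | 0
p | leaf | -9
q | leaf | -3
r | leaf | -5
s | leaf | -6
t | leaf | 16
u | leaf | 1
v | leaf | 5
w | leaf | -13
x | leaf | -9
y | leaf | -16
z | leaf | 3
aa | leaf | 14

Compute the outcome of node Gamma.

f (Quinn): min(5, -13, -9) = -13
g (Quinn): min(-16, 3, 14) = -16
Gamma (Lin): max(-13, -16) = -13

-13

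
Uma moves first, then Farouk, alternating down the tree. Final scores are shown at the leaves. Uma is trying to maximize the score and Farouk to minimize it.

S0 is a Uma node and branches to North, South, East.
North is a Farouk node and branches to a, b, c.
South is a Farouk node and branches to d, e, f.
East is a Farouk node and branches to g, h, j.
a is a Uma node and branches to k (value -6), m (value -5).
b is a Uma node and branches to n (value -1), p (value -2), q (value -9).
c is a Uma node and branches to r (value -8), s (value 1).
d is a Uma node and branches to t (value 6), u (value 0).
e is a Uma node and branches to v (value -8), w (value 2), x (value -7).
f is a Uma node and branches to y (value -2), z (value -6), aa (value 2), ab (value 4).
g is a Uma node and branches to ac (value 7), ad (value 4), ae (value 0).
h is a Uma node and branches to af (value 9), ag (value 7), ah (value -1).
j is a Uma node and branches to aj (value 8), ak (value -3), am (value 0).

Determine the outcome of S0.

a (Uma): max(-6, -5) = -5
b (Uma): max(-1, -2, -9) = -1
c (Uma): max(-8, 1) = 1
North (Farouk): min(-5, -1, 1) = -5
d (Uma): max(6, 0) = 6
e (Uma): max(-8, 2, -7) = 2
f (Uma): max(-2, -6, 2, 4) = 4
South (Farouk): min(6, 2, 4) = 2
g (Uma): max(7, 4, 0) = 7
h (Uma): max(9, 7, -1) = 9
j (Uma): max(8, -3, 0) = 8
East (Farouk): min(7, 9, 8) = 7
S0 (Uma): max(-5, 2, 7) = 7

7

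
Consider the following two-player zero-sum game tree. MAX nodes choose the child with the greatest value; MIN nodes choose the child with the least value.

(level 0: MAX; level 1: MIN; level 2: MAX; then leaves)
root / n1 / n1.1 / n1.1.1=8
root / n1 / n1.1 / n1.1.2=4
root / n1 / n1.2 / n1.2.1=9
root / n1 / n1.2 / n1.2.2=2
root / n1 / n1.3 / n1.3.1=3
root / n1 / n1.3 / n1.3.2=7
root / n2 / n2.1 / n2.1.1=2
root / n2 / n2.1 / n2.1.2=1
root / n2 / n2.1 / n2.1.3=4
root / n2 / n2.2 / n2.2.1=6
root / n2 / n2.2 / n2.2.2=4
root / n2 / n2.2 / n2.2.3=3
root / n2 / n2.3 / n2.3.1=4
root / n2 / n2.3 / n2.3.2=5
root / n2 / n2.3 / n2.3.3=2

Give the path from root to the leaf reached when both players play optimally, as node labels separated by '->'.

n1.1 (MAX): max(8, 4) = 8
n1.2 (MAX): max(9, 2) = 9
n1.3 (MAX): max(3, 7) = 7
n1 (MIN): min(8, 9, 7) = 7
n2.1 (MAX): max(2, 1, 4) = 4
n2.2 (MAX): max(6, 4, 3) = 6
n2.3 (MAX): max(4, 5, 2) = 5
n2 (MIN): min(4, 6, 5) = 4
root (MAX): max(7, 4) = 7
At root, MAX picks n1 (highest: 7).
At n1, MIN picks n1.3 (lowest: 7).
At n1.3, MAX picks n1.3.2 (highest: 7).
Terminal value 7.

root -> n1 -> n1.3 -> n1.3.2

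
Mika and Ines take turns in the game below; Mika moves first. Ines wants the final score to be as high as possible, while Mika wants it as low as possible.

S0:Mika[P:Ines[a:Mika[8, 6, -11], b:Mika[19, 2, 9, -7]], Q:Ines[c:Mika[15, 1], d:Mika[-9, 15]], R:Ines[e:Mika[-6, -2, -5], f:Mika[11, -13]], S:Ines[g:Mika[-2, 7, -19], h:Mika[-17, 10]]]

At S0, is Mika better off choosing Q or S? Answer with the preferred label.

c (Mika): min(15, 1) = 1
d (Mika): min(-9, 15) = -9
Q (Ines): max(1, -9) = 1
g (Mika): min(-2, 7, -19) = -19
h (Mika): min(-17, 10) = -17
S (Ines): max(-19, -17) = -17
Mika prefers the lower value; Q=1, S=-17. S is better since -17 < 1.

S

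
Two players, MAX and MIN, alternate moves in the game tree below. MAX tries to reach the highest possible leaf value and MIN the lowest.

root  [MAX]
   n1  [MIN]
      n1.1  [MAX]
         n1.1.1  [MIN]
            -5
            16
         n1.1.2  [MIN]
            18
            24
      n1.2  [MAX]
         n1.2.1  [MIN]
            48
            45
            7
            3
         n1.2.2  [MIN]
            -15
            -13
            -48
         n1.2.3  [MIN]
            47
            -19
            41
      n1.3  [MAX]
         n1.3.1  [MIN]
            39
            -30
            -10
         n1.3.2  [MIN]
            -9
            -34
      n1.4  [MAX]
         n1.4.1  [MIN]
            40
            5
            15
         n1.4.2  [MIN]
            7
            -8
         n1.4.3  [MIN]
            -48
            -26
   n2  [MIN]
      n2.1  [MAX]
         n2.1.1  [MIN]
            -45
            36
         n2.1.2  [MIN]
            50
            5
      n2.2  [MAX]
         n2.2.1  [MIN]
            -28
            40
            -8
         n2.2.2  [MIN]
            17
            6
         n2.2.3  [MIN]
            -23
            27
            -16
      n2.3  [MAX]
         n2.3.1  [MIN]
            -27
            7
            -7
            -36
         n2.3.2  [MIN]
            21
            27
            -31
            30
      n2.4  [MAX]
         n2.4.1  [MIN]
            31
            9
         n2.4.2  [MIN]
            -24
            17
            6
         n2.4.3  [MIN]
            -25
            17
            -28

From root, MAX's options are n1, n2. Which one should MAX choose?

n1

n1.1.1 (MIN): min(-5, 16) = -5
n1.1.2 (MIN): min(18, 24) = 18
n1.1 (MAX): max(-5, 18) = 18
n1.2.1 (MIN): min(48, 45, 7, 3) = 3
n1.2.2 (MIN): min(-15, -13, -48) = -48
n1.2.3 (MIN): min(47, -19, 41) = -19
n1.2 (MAX): max(3, -48, -19) = 3
n1.3.1 (MIN): min(39, -30, -10) = -30
n1.3.2 (MIN): min(-9, -34) = -34
n1.3 (MAX): max(-30, -34) = -30
n1.4.1 (MIN): min(40, 5, 15) = 5
n1.4.2 (MIN): min(7, -8) = -8
n1.4.3 (MIN): min(-48, -26) = -48
n1.4 (MAX): max(5, -8, -48) = 5
n1 (MIN): min(18, 3, -30, 5) = -30
n2.1.1 (MIN): min(-45, 36) = -45
n2.1.2 (MIN): min(50, 5) = 5
n2.1 (MAX): max(-45, 5) = 5
n2.2.1 (MIN): min(-28, 40, -8) = -28
n2.2.2 (MIN): min(17, 6) = 6
n2.2.3 (MIN): min(-23, 27, -16) = -23
n2.2 (MAX): max(-28, 6, -23) = 6
n2.3.1 (MIN): min(-27, 7, -7, -36) = -36
n2.3.2 (MIN): min(21, 27, -31, 30) = -31
n2.3 (MAX): max(-36, -31) = -31
n2.4.1 (MIN): min(31, 9) = 9
n2.4.2 (MIN): min(-24, 17, 6) = -24
n2.4.3 (MIN): min(-25, 17, -28) = -28
n2.4 (MAX): max(9, -24, -28) = 9
n2 (MIN): min(5, 6, -31, 9) = -31
root (MAX): max(-30, -31) = -30
MAX at root wants the highest of {n1=-30, n2=-31}, so chooses n1.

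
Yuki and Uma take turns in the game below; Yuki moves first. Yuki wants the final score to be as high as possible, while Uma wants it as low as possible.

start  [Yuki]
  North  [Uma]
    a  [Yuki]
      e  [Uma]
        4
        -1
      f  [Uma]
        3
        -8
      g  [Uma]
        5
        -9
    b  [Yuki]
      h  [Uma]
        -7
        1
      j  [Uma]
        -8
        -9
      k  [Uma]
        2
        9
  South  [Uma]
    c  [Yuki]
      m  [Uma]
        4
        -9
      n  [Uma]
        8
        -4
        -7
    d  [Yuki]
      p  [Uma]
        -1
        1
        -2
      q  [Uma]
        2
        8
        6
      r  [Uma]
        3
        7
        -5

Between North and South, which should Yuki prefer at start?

e (Uma): min(4, -1) = -1
f (Uma): min(3, -8) = -8
g (Uma): min(5, -9) = -9
a (Yuki): max(-1, -8, -9) = -1
h (Uma): min(-7, 1) = -7
j (Uma): min(-8, -9) = -9
k (Uma): min(2, 9) = 2
b (Yuki): max(-7, -9, 2) = 2
North (Uma): min(-1, 2) = -1
m (Uma): min(4, -9) = -9
n (Uma): min(8, -4, -7) = -7
c (Yuki): max(-9, -7) = -7
p (Uma): min(-1, 1, -2) = -2
q (Uma): min(2, 8, 6) = 2
r (Uma): min(3, 7, -5) = -5
d (Yuki): max(-2, 2, -5) = 2
South (Uma): min(-7, 2) = -7
Yuki prefers the higher value; North=-1, South=-7. North is better since -1 > -7.

North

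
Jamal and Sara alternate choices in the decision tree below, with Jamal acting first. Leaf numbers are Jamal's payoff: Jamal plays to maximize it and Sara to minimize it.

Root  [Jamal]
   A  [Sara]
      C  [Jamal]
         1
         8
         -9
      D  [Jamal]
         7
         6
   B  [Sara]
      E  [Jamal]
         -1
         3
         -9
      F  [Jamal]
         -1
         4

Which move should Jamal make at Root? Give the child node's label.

C (Jamal): max(1, 8, -9) = 8
D (Jamal): max(7, 6) = 7
A (Sara): min(8, 7) = 7
E (Jamal): max(-1, 3, -9) = 3
F (Jamal): max(-1, 4) = 4
B (Sara): min(3, 4) = 3
Root (Jamal): max(7, 3) = 7
Jamal at Root wants the highest of {A=7, B=3}, so chooses A.

A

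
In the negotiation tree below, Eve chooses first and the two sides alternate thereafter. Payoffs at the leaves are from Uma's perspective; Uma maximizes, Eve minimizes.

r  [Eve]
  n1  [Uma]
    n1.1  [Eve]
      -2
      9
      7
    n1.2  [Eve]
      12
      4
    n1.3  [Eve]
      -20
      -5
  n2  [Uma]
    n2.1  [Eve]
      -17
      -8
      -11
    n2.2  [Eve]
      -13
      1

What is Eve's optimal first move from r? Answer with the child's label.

n2

n1.1 (Eve): min(-2, 9, 7) = -2
n1.2 (Eve): min(12, 4) = 4
n1.3 (Eve): min(-20, -5) = -20
n1 (Uma): max(-2, 4, -20) = 4
n2.1 (Eve): min(-17, -8, -11) = -17
n2.2 (Eve): min(-13, 1) = -13
n2 (Uma): max(-17, -13) = -13
r (Eve): min(4, -13) = -13
Eve at r wants the lowest of {n1=4, n2=-13}, so chooses n2.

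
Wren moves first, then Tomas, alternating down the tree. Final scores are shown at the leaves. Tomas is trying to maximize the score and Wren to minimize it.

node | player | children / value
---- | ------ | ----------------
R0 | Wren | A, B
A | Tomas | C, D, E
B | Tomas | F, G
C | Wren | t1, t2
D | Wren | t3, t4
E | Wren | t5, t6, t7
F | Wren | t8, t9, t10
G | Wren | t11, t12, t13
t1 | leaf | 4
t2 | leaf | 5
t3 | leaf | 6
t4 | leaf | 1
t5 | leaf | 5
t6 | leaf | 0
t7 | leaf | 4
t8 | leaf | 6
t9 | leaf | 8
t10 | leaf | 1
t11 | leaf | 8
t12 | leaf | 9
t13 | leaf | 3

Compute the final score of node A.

4

C (Wren): min(4, 5) = 4
D (Wren): min(6, 1) = 1
E (Wren): min(5, 0, 4) = 0
A (Tomas): max(4, 1, 0) = 4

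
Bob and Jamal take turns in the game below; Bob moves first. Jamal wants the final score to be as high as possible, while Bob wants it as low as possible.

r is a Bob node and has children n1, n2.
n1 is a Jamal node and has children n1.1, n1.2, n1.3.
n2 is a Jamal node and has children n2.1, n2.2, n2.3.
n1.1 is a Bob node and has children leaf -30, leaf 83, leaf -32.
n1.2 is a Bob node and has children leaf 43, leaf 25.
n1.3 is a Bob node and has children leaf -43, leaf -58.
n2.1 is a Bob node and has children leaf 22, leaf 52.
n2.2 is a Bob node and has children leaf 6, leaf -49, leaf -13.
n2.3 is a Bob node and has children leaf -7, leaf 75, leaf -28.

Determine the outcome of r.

22

n1.1 (Bob): min(-30, 83, -32) = -32
n1.2 (Bob): min(43, 25) = 25
n1.3 (Bob): min(-43, -58) = -58
n1 (Jamal): max(-32, 25, -58) = 25
n2.1 (Bob): min(22, 52) = 22
n2.2 (Bob): min(6, -49, -13) = -49
n2.3 (Bob): min(-7, 75, -28) = -28
n2 (Jamal): max(22, -49, -28) = 22
r (Bob): min(25, 22) = 22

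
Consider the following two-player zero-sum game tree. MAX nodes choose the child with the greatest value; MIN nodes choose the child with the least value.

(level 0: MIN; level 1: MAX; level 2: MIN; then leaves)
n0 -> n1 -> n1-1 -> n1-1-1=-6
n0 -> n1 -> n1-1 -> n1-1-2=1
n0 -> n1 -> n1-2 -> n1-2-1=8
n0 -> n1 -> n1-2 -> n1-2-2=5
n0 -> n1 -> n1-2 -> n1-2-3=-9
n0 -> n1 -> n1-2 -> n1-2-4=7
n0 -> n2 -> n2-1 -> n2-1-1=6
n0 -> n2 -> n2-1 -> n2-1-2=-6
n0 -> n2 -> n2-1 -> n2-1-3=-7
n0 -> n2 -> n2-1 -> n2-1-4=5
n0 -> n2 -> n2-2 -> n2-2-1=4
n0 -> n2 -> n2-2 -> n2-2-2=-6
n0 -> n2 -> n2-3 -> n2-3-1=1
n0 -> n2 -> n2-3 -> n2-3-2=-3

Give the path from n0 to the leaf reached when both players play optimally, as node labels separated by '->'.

n0 -> n1 -> n1-1 -> n1-1-1

n1-1 (MIN): min(-6, 1) = -6
n1-2 (MIN): min(8, 5, -9, 7) = -9
n1 (MAX): max(-6, -9) = -6
n2-1 (MIN): min(6, -6, -7, 5) = -7
n2-2 (MIN): min(4, -6) = -6
n2-3 (MIN): min(1, -3) = -3
n2 (MAX): max(-7, -6, -3) = -3
n0 (MIN): min(-6, -3) = -6
At n0, MIN picks n1 (lowest: -6).
At n1, MAX picks n1-1 (highest: -6).
At n1-1, MIN picks n1-1-1 (lowest: -6).
Terminal value -6.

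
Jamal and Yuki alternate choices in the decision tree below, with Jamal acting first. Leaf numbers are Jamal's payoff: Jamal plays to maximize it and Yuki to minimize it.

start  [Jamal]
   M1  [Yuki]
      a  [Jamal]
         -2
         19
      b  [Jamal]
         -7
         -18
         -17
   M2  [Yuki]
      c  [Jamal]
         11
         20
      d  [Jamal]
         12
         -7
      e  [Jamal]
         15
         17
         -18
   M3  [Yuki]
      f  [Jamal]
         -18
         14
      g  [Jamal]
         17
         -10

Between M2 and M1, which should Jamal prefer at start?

M2

c (Jamal): max(11, 20) = 20
d (Jamal): max(12, -7) = 12
e (Jamal): max(15, 17, -18) = 17
M2 (Yuki): min(20, 12, 17) = 12
a (Jamal): max(-2, 19) = 19
b (Jamal): max(-7, -18, -17) = -7
M1 (Yuki): min(19, -7) = -7
Jamal prefers the higher value; M2=12, M1=-7. M2 is better since 12 > -7.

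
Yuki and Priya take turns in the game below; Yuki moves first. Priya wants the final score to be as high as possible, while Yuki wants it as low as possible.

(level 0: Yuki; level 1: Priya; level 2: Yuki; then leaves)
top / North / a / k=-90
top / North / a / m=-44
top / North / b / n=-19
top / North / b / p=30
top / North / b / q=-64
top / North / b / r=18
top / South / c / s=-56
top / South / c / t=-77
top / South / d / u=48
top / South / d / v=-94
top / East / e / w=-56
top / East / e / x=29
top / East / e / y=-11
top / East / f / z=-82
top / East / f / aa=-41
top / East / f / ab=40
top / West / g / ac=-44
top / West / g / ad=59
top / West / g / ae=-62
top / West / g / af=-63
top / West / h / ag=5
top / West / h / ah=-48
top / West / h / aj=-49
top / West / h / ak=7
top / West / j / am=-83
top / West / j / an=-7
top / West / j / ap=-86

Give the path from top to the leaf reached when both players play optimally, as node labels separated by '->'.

a (Yuki): min(-90, -44) = -90
b (Yuki): min(-19, 30, -64, 18) = -64
North (Priya): max(-90, -64) = -64
c (Yuki): min(-56, -77) = -77
d (Yuki): min(48, -94) = -94
South (Priya): max(-77, -94) = -77
e (Yuki): min(-56, 29, -11) = -56
f (Yuki): min(-82, -41, 40) = -82
East (Priya): max(-56, -82) = -56
g (Yuki): min(-44, 59, -62, -63) = -63
h (Yuki): min(5, -48, -49, 7) = -49
j (Yuki): min(-83, -7, -86) = -86
West (Priya): max(-63, -49, -86) = -49
top (Yuki): min(-64, -77, -56, -49) = -77
At top, Yuki picks South (lowest: -77).
At South, Priya picks c (highest: -77).
At c, Yuki picks t (lowest: -77).
Terminal value -77.

top -> South -> c -> t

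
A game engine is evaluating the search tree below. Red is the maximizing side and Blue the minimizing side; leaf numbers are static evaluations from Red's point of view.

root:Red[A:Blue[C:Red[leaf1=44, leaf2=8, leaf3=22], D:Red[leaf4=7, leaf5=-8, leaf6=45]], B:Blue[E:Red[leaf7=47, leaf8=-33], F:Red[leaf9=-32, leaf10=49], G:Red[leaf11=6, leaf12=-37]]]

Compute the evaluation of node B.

6

E (Red): max(47, -33) = 47
F (Red): max(-32, 49) = 49
G (Red): max(6, -37) = 6
B (Blue): min(47, 49, 6) = 6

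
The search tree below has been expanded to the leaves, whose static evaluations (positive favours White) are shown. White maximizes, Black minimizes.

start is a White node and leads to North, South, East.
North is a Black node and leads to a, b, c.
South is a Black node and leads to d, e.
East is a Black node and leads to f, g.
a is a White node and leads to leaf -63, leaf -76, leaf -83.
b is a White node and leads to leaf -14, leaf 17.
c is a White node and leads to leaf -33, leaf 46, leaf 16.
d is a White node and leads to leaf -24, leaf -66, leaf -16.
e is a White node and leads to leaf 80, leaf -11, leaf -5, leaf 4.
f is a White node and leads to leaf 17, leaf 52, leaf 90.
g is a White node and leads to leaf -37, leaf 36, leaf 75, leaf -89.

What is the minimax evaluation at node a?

a (White): max(-63, -76, -83) = -63

-63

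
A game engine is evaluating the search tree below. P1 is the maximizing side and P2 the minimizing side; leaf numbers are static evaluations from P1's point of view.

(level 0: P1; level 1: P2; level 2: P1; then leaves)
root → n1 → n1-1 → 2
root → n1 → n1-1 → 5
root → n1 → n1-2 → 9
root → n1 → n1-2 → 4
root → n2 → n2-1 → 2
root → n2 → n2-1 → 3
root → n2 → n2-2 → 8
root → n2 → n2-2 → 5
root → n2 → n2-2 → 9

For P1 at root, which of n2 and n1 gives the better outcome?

n2-1 (P1): max(2, 3) = 3
n2-2 (P1): max(8, 5, 9) = 9
n2 (P2): min(3, 9) = 3
n1-1 (P1): max(2, 5) = 5
n1-2 (P1): max(9, 4) = 9
n1 (P2): min(5, 9) = 5
P1 prefers the higher value; n2=3, n1=5. n1 is better since 5 > 3.

n1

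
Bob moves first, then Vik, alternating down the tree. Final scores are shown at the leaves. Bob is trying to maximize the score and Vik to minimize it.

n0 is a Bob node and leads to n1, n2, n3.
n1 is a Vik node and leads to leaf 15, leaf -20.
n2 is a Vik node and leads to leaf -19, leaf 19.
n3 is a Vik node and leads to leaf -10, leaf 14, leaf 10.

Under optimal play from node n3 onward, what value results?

n3 (Vik): min(-10, 14, 10) = -10

-10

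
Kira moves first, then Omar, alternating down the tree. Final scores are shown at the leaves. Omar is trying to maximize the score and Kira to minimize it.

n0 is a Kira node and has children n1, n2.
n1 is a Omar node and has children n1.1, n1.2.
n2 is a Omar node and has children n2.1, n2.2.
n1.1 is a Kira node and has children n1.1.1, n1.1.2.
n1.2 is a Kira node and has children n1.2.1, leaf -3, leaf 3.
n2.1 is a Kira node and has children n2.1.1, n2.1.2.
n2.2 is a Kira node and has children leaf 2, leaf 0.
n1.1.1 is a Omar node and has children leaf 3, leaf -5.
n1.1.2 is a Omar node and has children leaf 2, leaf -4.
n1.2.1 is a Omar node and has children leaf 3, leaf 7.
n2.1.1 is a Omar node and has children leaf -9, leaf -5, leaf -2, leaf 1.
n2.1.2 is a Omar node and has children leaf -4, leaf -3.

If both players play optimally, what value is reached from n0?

n1.1.1 (Omar): max(3, -5) = 3
n1.1.2 (Omar): max(2, -4) = 2
n1.1 (Kira): min(3, 2) = 2
n1.2.1 (Omar): max(3, 7) = 7
n1.2 (Kira): min(7, -3, 3) = -3
n1 (Omar): max(2, -3) = 2
n2.1.1 (Omar): max(-9, -5, -2, 1) = 1
n2.1.2 (Omar): max(-4, -3) = -3
n2.1 (Kira): min(1, -3) = -3
n2.2 (Kira): min(2, 0) = 0
n2 (Omar): max(-3, 0) = 0
n0 (Kira): min(2, 0) = 0

0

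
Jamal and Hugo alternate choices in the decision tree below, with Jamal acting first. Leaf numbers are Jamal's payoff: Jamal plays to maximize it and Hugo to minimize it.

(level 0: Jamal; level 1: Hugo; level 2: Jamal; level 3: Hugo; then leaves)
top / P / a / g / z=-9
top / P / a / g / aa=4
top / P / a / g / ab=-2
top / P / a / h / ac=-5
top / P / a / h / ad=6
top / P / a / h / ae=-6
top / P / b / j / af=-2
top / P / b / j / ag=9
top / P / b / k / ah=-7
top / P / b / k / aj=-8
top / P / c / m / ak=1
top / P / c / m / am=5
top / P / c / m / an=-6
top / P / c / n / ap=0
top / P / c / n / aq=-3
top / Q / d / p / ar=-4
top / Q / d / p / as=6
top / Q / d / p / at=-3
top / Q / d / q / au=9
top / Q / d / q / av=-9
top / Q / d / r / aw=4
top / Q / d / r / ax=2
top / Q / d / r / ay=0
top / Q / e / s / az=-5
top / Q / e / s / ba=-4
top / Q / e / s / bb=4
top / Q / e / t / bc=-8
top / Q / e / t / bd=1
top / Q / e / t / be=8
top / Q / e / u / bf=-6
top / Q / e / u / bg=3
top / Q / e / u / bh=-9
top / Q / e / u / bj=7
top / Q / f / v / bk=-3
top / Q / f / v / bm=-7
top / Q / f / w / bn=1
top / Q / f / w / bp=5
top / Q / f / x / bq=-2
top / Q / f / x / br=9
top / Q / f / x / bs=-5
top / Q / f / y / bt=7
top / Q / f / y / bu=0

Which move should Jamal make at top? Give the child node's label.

g (Hugo): min(-9, 4, -2) = -9
h (Hugo): min(-5, 6, -6) = -6
a (Jamal): max(-9, -6) = -6
j (Hugo): min(-2, 9) = -2
k (Hugo): min(-7, -8) = -8
b (Jamal): max(-2, -8) = -2
m (Hugo): min(1, 5, -6) = -6
n (Hugo): min(0, -3) = -3
c (Jamal): max(-6, -3) = -3
P (Hugo): min(-6, -2, -3) = -6
p (Hugo): min(-4, 6, -3) = -4
q (Hugo): min(9, -9) = -9
r (Hugo): min(4, 2, 0) = 0
d (Jamal): max(-4, -9, 0) = 0
s (Hugo): min(-5, -4, 4) = -5
t (Hugo): min(-8, 1, 8) = -8
u (Hugo): min(-6, 3, -9, 7) = -9
e (Jamal): max(-5, -8, -9) = -5
v (Hugo): min(-3, -7) = -7
w (Hugo): min(1, 5) = 1
x (Hugo): min(-2, 9, -5) = -5
y (Hugo): min(7, 0) = 0
f (Jamal): max(-7, 1, -5, 0) = 1
Q (Hugo): min(0, -5, 1) = -5
top (Jamal): max(-6, -5) = -5
Jamal at top wants the highest of {P=-6, Q=-5}, so chooses Q.

Q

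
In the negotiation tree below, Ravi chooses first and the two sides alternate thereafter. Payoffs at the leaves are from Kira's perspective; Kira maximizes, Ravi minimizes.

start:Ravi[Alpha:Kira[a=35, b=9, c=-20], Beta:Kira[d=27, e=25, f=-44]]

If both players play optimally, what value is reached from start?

Alpha (Kira): max(35, 9, -20) = 35
Beta (Kira): max(27, 25, -44) = 27
start (Ravi): min(35, 27) = 27

27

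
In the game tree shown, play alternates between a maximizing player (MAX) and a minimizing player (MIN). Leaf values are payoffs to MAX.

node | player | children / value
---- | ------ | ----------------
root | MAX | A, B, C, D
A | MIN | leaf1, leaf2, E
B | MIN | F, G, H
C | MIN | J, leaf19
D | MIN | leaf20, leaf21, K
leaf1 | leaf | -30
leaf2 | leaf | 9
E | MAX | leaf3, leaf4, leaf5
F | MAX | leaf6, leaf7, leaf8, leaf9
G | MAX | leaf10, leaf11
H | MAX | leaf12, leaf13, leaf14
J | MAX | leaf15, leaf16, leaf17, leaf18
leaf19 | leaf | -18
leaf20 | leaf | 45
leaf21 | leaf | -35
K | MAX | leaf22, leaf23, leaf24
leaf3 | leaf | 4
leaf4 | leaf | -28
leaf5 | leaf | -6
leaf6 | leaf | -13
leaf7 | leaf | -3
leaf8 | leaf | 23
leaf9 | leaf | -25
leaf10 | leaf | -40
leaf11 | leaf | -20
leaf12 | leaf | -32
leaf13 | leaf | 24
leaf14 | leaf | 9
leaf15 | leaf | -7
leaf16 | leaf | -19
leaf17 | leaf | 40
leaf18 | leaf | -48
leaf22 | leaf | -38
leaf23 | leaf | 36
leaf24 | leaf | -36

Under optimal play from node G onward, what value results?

G (MAX): max(-40, -20) = -20

-20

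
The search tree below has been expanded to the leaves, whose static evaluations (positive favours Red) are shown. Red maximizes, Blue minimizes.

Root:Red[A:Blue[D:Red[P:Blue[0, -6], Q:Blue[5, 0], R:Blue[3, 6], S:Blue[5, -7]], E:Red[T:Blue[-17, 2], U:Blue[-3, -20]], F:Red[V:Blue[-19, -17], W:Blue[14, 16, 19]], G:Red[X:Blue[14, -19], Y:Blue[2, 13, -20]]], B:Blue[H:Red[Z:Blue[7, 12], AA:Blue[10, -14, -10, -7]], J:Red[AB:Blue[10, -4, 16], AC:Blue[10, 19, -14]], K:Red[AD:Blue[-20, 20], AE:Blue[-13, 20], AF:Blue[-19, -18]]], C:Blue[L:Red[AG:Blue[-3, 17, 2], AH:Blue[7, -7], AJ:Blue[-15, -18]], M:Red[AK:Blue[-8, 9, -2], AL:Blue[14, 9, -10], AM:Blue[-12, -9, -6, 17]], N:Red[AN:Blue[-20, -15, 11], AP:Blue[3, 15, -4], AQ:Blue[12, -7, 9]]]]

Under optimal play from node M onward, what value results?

AK (Blue): min(-8, 9, -2) = -8
AL (Blue): min(14, 9, -10) = -10
AM (Blue): min(-12, -9, -6, 17) = -12
M (Red): max(-8, -10, -12) = -8

-8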